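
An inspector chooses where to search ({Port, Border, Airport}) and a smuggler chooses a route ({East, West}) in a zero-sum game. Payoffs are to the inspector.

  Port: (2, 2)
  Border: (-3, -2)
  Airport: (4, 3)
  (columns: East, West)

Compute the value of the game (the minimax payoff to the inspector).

3

Row minima: Port → 2, Border → -3, Airport → 3; maximin = 3.
Column maxima: East → 4, West → 3; minimax = 3.
Since maximin = minimax = 3, there is a saddle point and the value is 3.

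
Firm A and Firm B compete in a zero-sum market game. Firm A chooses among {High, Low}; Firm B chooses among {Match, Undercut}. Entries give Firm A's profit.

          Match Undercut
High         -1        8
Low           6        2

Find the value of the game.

50/13

Row minima: High → -1, Low → 2; maximin = 2.
Column maxima: Match → 6, Undercut → 8; minimax = 6.
2 ≠ 6, so there is no saddle point; optimal play is mixed.
Let Firm A play High with probability p. Expected payoff against Match: (-1)p + 6(1−p) = −7p + 6; against Undercut: 8p + 2(1−p) = 6p + 2.
Setting these equal: −7p + 6 = 6p + 2 ⇒ −13p = -4 ⇒ p = 4/13, and the value is (-7)·(4/13) + 6 = 50/13.
For Firm B: with q = P(Match), equating High's and Low's payoffs gives −9q + 8 = 4q + 2 ⇒ q = 6/13.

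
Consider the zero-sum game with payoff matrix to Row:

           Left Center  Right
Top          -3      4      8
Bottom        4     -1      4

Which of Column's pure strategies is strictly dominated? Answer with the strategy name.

Center holds Row's payoff strictly below Right in every row: 4 < 8, -1 < 4.
So Right is strictly dominated for Column.

Right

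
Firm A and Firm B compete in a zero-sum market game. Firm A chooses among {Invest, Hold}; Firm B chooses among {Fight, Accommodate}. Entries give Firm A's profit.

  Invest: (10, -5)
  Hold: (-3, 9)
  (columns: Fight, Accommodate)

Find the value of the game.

Row minima: Invest → -5, Hold → -3; maximin = -3.
Column maxima: Fight → 10, Accommodate → 9; minimax = 9.
-3 ≠ 9, so there is no saddle point; optimal play is mixed.
Let Firm A play Invest with probability p. Expected payoff against Fight: 10p + (-3)(1−p) = 13p − 3; against Accommodate: (-5)p + 9(1−p) = −14p + 9.
Setting these equal: 13p − 3 = −14p + 9 ⇒ 27p = 12 ⇒ p = 4/9, and the value is (13)·(4/9) − 3 = 25/9.
For Firm B: with q = P(Fight), equating Invest's and Hold's payoffs gives 15q − 5 = −12q + 9 ⇒ q = 14/27.

25/9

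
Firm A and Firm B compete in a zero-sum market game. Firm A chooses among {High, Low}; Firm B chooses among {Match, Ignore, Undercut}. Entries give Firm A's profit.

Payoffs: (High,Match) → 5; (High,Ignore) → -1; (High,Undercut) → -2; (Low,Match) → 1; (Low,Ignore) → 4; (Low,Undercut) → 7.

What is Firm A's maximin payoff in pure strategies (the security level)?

Row minima: High → -2, Low → 1.
The best of these is 1.

1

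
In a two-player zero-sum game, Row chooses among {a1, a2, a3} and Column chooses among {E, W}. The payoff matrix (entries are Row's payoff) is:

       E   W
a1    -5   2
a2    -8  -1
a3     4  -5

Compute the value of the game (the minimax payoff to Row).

Row minima: a1 → -5, a2 → -8, a3 → -5; maximin = -5.
Column maxima: E → 4, W → 2; minimax = 2.
-5 ≠ 2, so there is no saddle point; optimal play is mixed.
a2 is strictly dominated by a1, so Row never plays it.
On the remaining 2×2 (a1, a3 vs E, W):
Let Row play a1 with probability p. Expected payoff against E: (-5)p + 4(1−p) = −9p + 4; against W: 2p + (-5)(1−p) = 7p − 5.
Setting these equal: −9p + 4 = 7p − 5 ⇒ −16p = -9 ⇒ p = 9/16, and the value is (-9)·(9/16) + 4 = -17/16.
For Column: with q = P(E), equating a1's and a3's payoffs gives −7q + 2 = 9q − 5 ⇒ q = 7/16.

-17/16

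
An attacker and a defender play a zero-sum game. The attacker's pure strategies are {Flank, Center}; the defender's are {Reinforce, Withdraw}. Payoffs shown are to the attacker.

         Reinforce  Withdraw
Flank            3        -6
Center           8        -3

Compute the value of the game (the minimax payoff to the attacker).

Row minima: Flank → -6, Center → -3; maximin = -3.
Column maxima: Reinforce → 8, Withdraw → -3; minimax = -3.
Since maximin = minimax = -3, there is a saddle point and the value is -3.

-3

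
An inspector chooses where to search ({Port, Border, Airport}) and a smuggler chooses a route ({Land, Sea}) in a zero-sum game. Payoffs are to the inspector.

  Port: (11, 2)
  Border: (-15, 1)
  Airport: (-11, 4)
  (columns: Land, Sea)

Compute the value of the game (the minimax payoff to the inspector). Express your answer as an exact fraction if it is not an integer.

11/4

Row minima: Port → 2, Border → -15, Airport → -11; maximin = 2.
Column maxima: Land → 11, Sea → 4; minimax = 4.
2 ≠ 4, so there is no saddle point; optimal play is mixed.
Border is strictly dominated by Port, so the inspector never plays it.
On the remaining 2×2 (Port, Airport vs Land, Sea):
Let the inspector play Port with probability p. Expected payoff against Land: 11p + (-11)(1−p) = 22p − 11; against Sea: 2p + 4(1−p) = −2p + 4.
Setting these equal: 22p − 11 = −2p + 4 ⇒ 24p = 15 ⇒ p = 5/8, and the value is (22)·(5/8) − 11 = 11/4.
For the smuggler: with q = P(Land), equating Port's and Airport's payoffs gives 9q + 2 = −15q + 4 ⇒ q = 1/12.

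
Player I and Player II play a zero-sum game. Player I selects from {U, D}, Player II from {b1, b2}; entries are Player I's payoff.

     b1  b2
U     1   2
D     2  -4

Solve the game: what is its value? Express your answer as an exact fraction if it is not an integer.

Row minima: U → 1, D → -4; maximin = 1.
Column maxima: b1 → 2, b2 → 2; minimax = 2.
1 ≠ 2, so there is no saddle point; optimal play is mixed.
Let Player I play U with probability p. Expected payoff against b1: 1p + 2(1−p) = −p + 2; against b2: 2p + (-4)(1−p) = 6p − 4.
Setting these equal: −p + 2 = 6p − 4 ⇒ −7p = -6 ⇒ p = 6/7, and the value is (-1)·(6/7) + 2 = 8/7.
For Player II: with q = P(b1), equating U's and D's payoffs gives −q + 2 = 6q − 4 ⇒ q = 6/7.

8/7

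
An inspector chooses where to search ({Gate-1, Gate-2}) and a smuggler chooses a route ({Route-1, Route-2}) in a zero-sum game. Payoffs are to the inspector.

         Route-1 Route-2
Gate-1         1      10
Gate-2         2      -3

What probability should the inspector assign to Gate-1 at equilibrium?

5/14

Row minima: Gate-1 → 1, Gate-2 → -3; maximin = 1.
Column maxima: Route-1 → 2, Route-2 → 10; minimax = 2.
1 ≠ 2, so there is no saddle point; optimal play is mixed.
Let the inspector play Gate-1 with probability p. Expected payoff against Route-1: 1p + 2(1−p) = −p + 2; against Route-2: 10p + (-3)(1−p) = 13p − 3.
Setting these equal: −p + 2 = 13p − 3 ⇒ −14p = -5 ⇒ p = 5/14, and the value is (-1)·(5/14) + 2 = 23/14.
For the smuggler: with q = P(Route-1), equating Gate-1's and Gate-2's payoffs gives −9q + 10 = 5q − 3 ⇒ q = 13/14.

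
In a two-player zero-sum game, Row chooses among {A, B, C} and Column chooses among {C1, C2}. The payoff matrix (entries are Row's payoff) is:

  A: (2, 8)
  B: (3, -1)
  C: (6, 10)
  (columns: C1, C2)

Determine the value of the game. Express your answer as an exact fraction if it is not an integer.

Row minima: A → 2, B → -1, C → 6; maximin = 6.
Column maxima: C1 → 6, C2 → 10; minimax = 6.
Since maximin = minimax = 6, there is a saddle point and the value is 6.

6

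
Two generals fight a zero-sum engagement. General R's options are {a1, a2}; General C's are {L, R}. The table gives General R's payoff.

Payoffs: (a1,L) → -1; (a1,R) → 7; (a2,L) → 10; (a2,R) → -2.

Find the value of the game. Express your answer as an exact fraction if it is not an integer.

17/5

Row minima: a1 → -1, a2 → -2; maximin = -1.
Column maxima: L → 10, R → 7; minimax = 7.
-1 ≠ 7, so there is no saddle point; optimal play is mixed.
Let General R play a1 with probability p. Expected payoff against L: (-1)p + 10(1−p) = −11p + 10; against R: 7p + (-2)(1−p) = 9p − 2.
Setting these equal: −11p + 10 = 9p − 2 ⇒ −20p = -12 ⇒ p = 3/5, and the value is (-11)·(3/5) + 10 = 17/5.
For General C: with q = P(L), equating a1's and a2's payoffs gives −8q + 7 = 12q − 2 ⇒ q = 9/20.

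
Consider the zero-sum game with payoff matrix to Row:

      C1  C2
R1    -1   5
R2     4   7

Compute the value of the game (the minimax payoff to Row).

4

Row minima: R1 → -1, R2 → 4; maximin = 4.
Column maxima: C1 → 4, C2 → 7; minimax = 4.
Since maximin = minimax = 4, there is a saddle point and the value is 4.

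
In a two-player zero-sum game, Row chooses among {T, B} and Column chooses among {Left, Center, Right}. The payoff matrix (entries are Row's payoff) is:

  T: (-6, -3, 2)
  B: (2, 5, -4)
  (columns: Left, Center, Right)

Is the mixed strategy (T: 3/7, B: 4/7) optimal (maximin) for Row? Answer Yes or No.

Against Left this mix gives (3/7)·(-6) + (4/7)·2 = -10/7.
Against Center this mix gives (3/7)·(-3) + (4/7)·5 = 11/7.
Against Right this mix gives (3/7)·2 + (4/7)·(-4) = -10/7.
All of Column's active replies (Left, Right) yield -10/7, and no column does worse for Row. The mix makes Column indifferent and guarantees -10/7, so it is optimal.

Yes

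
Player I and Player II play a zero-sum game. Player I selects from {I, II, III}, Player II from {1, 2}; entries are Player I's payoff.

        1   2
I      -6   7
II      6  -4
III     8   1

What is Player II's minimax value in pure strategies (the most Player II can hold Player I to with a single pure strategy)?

Column maxima: 1 → 8, 2 → 7.
The smallest of these is 7.

7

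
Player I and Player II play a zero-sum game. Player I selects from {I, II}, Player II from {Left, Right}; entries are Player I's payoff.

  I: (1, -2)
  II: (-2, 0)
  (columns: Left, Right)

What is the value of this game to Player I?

Row minima: I → -2, II → -2; maximin = -2.
Column maxima: Left → 1, Right → 0; minimax = 0.
-2 ≠ 0, so there is no saddle point; optimal play is mixed.
Let Player I play I with probability p. Expected payoff against Left: 1p + (-2)(1−p) = 3p − 2; against Right: (-2)p + 0(1−p) = −2p.
Setting these equal: 3p − 2 = −2p ⇒ 5p = 2 ⇒ p = 2/5, and the value is (3)·(2/5) − 2 = -4/5.
For Player II: with q = P(Left), equating I's and II's payoffs gives 3q − 2 = −2q ⇒ q = 2/5.

-4/5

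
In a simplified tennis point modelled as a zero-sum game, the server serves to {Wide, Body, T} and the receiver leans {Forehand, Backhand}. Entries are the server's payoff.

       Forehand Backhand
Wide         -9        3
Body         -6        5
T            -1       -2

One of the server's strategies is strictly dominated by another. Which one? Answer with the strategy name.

Body gives a strictly higher payoff than Wide against every column: -6 > -9, 5 > 3.
So Wide is strictly dominated and the server never plays it.

Wide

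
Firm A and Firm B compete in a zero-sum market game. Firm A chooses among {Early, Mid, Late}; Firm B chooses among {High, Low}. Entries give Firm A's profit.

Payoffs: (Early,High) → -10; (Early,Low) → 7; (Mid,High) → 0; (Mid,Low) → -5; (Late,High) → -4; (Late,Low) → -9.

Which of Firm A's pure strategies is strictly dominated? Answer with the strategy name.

Mid gives a strictly higher payoff than Late against every column: 0 > -4, -5 > -9.
So Late is strictly dominated and Firm A never plays it.

Late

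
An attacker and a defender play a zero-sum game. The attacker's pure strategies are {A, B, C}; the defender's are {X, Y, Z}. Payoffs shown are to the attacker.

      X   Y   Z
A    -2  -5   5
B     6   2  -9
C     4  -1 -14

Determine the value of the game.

-5/3

Row minima: A → -5, B → -9, C → -14; maximin = -5.
Column maxima: X → 6, Y → 2, Z → 5; minimax = 2.
-5 ≠ 2, so there is no saddle point; optimal play is mixed.
C is strictly dominated by B, so the attacker never plays it.
X is strictly dominated by Y (it gives the attacker strictly more in every row), so the defender never plays it.
On the remaining 2×2 (A, B vs Y, Z):
Let the attacker play A with probability p. Expected payoff against Y: (-5)p + 2(1−p) = −7p + 2; against Z: 5p + (-9)(1−p) = 14p − 9.
Setting these equal: −7p + 2 = 14p − 9 ⇒ −21p = -11 ⇒ p = 11/21, and the value is (-7)·(11/21) + 2 = -5/3.
For the defender: with q = P(Y), equating A's and B's payoffs gives −10q + 5 = 11q − 9 ⇒ q = 2/3.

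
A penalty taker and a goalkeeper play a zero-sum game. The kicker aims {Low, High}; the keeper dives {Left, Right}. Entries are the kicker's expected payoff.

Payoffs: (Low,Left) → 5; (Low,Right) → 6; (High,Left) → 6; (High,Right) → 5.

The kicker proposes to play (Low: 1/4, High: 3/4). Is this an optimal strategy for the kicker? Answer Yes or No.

No

Against Left this mix gives (1/4)·5 + (3/4)·6 = 23/4.
Against Right this mix gives (1/4)·6 + (3/4)·5 = 21/4.
The keeper will play Right, holding the kicker to 21/4. Shifting weight toward the row that does better against Right would raise this floor (the equalizing mix achieves 11/2 against both Right and Left), so the proposed strategy is not optimal.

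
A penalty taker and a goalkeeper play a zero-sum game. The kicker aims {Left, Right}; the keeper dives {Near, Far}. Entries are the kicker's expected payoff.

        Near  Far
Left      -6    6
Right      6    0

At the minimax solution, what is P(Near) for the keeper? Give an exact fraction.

Row minima: Left → -6, Right → 0; maximin = 0.
Column maxima: Near → 6, Far → 6; minimax = 6.
0 ≠ 6, so there is no saddle point; optimal play is mixed.
Let the kicker play Left with probability p. Expected payoff against Near: (-6)p + 6(1−p) = −12p + 6; against Far: 6p + 0(1−p) = 6p.
Setting these equal: −12p + 6 = 6p ⇒ −18p = -6 ⇒ p = 1/3, and the value is (-12)·(1/3) + 6 = 2.
For the keeper: with q = P(Near), equating Left's and Right's payoffs gives −12q + 6 = 6q ⇒ q = 1/3.

1/3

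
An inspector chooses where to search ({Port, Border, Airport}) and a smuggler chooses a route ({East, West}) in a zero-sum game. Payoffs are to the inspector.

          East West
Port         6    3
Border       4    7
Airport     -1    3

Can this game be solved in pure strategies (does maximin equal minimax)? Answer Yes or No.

Row minima: Port → 3, Border → 4, Airport → -1; maximin = 4.
Column maxima: East → 6, West → 7; minimax = 6.
4 ≠ 6, so no pure-strategy equilibrium exists.

No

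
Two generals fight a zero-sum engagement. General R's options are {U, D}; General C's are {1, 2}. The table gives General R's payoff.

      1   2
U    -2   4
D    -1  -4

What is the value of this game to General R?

-4/3

Row minima: U → -2, D → -4; maximin = -2.
Column maxima: 1 → -1, 2 → 4; minimax = -1.
-2 ≠ -1, so there is no saddle point; optimal play is mixed.
Let General R play U with probability p. Expected payoff against 1: (-2)p + (-1)(1−p) = −p − 1; against 2: 4p + (-4)(1−p) = 8p − 4.
Setting these equal: −p − 1 = 8p − 4 ⇒ −9p = -3 ⇒ p = 1/3, and the value is (-1)·(1/3) − 1 = -4/3.
For General C: with q = P(1), equating U's and D's payoffs gives −6q + 4 = 3q − 4 ⇒ q = 8/9.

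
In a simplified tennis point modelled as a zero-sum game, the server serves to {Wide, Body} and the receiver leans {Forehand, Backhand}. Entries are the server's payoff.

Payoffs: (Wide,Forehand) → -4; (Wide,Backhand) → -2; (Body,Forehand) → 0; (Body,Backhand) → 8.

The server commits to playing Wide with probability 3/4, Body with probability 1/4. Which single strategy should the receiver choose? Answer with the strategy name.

Forehand

If the receiver plays Forehand, the server's expected payoff is (3/4)·(-4) + (1/4)·0 = -3.
If the receiver plays Backhand, the server's expected payoff is (3/4)·(-2) + (1/4)·8 = 1/2.
The receiver minimizes the server's payoff; the smallest is -3, so the best response is Forehand.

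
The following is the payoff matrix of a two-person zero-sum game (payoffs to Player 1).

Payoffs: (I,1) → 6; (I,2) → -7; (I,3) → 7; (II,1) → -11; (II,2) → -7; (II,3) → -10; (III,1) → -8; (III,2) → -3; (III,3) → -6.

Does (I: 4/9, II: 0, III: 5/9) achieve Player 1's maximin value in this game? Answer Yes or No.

Against 1 this mix gives (4/9)·6 + (5/9)·(-8) = -16/9.
Against 2 this mix gives (4/9)·(-7) + (5/9)·(-3) = -43/9.
Against 3 this mix gives (4/9)·7 + (5/9)·(-6) = -2/9.
Player 2 will play 2, holding Player 1 to -43/9. Shifting weight toward the row that does better against 2 would raise this floor (the equalizing mix achieves -37/9 against both 2 and 1), so the proposed strategy is not optimal.

No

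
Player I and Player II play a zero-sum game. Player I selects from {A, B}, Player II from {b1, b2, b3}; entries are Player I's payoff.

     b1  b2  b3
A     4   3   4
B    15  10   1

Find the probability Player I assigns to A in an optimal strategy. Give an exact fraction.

Row minima: A → 3, B → 1; maximin = 3.
Column maxima: b1 → 15, b2 → 10, b3 → 4; minimax = 4.
3 ≠ 4, so there is no saddle point; optimal play is mixed.
b1 is strictly dominated by b2 (it gives Player I strictly more in every row), so Player II never plays it.
On the remaining 2×2 (A, B vs b2, b3):
Let Player I play A with probability p. Expected payoff against b2: 3p + 10(1−p) = −7p + 10; against b3: 4p + 1(1−p) = 3p + 1.
Setting these equal: −7p + 10 = 3p + 1 ⇒ −10p = -9 ⇒ p = 9/10, and the value is (-7)·(9/10) + 10 = 37/10.
For Player II: with q = P(b2), equating A's and B's payoffs gives −q + 4 = 9q + 1 ⇒ q = 3/10.

9/10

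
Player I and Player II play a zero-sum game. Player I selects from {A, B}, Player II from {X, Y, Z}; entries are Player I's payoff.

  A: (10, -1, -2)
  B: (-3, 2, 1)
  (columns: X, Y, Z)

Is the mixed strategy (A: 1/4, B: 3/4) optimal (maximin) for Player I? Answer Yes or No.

Against X this mix gives (1/4)·10 + (3/4)·(-3) = 1/4.
Against Y this mix gives (1/4)·(-1) + (3/4)·2 = 5/4.
Against Z this mix gives (1/4)·(-2) + (3/4)·1 = 1/4.
All of Player II's active replies (X, Z) yield 1/4, and no column does worse for Player I. The mix makes Player II indifferent and guarantees 1/4, so it is optimal.

Yes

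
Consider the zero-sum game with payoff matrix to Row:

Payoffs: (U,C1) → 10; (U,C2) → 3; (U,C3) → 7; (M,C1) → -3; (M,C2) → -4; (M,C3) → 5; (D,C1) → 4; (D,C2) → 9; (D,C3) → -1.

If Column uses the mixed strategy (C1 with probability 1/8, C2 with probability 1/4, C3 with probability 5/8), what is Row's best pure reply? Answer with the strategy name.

Expected payoff of U: (1/8)·10 + (1/4)·3 + (5/8)·7 = 51/8.
Expected payoff of M: (1/8)·(-3) + (1/4)·(-4) + (5/8)·5 = 7/4.
Expected payoff of D: (1/8)·4 + (1/4)·9 + (5/8)·(-1) = 17/8.
The largest is 51/8, so Row's best response is U.

U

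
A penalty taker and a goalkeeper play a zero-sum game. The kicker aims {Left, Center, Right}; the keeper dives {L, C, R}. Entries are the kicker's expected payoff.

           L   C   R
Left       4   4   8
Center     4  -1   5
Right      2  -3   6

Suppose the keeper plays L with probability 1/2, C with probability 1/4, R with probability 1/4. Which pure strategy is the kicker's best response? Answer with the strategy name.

Left

Expected payoff of Left: (1/2)·4 + (1/4)·4 + (1/4)·8 = 5.
Expected payoff of Center: (1/2)·4 + (1/4)·(-1) + (1/4)·5 = 3.
Expected payoff of Right: (1/2)·2 + (1/4)·(-3) + (1/4)·6 = 7/4.
The largest is 5, so the kicker's best response is Left.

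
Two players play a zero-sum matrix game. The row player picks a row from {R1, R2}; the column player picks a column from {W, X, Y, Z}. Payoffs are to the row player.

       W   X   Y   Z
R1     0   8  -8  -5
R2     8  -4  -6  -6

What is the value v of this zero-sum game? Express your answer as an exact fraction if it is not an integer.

-6

Row minima: R1 → -8, R2 → -6; maximin = -6.
Column maxima: W → 8, X → 8, Y → -6, Z → -5; minimax = -6.
Since maximin = minimax = -6, there is a saddle point and the value is -6.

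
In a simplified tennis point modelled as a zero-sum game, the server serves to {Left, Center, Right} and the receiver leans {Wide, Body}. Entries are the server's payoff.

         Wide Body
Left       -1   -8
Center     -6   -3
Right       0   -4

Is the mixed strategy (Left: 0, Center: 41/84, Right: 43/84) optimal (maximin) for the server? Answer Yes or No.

Against Wide this mix gives (41/84)·(-6) + (43/84)·0 = -41/14.
Against Body this mix gives (41/84)·(-3) + (43/84)·(-4) = -295/84.
The receiver will play Body, holding the server to -295/84. Shifting weight toward the row that does better against Body would raise this floor (the equalizing mix achieves -24/7 against both Body and Wide), so the proposed strategy is not optimal.

No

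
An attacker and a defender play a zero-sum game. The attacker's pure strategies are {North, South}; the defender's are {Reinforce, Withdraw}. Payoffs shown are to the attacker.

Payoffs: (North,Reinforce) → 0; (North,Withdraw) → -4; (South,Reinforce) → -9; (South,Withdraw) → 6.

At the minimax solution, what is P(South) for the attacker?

Row minima: North → -4, South → -9; maximin = -4.
Column maxima: Reinforce → 0, Withdraw → 6; minimax = 0.
-4 ≠ 0, so there is no saddle point; optimal play is mixed.
Let the attacker play North with probability p. Expected payoff against Reinforce: 0p + (-9)(1−p) = 9p − 9; against Withdraw: (-4)p + 6(1−p) = −10p + 6.
Setting these equal: 9p − 9 = −10p + 6 ⇒ 19p = 15 ⇒ p = 15/19, and the value is (9)·(15/19) − 9 = -36/19.
For the defender: with q = P(Reinforce), equating North's and South's payoffs gives 4q − 4 = −15q + 6 ⇒ q = 10/19.

4/19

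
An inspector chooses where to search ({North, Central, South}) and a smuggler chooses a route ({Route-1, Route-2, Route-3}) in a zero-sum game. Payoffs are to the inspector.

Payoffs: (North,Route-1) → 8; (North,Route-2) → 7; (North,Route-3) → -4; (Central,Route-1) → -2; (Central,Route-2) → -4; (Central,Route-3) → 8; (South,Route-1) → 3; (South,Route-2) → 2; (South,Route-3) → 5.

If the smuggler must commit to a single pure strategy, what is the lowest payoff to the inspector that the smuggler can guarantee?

7

Column maxima: Route-1 → 8, Route-2 → 7, Route-3 → 8.
The smallest of these is 7.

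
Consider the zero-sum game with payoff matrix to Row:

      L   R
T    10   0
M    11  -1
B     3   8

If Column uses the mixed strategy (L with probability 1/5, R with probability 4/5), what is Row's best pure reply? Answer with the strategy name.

Expected payoff of T: (1/5)·10 + (4/5)·0 = 2.
Expected payoff of M: (1/5)·11 + (4/5)·(-1) = 7/5.
Expected payoff of B: (1/5)·3 + (4/5)·8 = 7.
The largest is 7, so Row's best response is B.

B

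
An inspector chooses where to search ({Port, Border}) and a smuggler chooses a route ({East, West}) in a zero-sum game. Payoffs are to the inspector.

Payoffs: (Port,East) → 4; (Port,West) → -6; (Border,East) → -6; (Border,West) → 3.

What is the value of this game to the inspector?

Row minima: Port → -6, Border → -6; maximin = -6.
Column maxima: East → 4, West → 3; minimax = 3.
-6 ≠ 3, so there is no saddle point; optimal play is mixed.
Let the inspector play Port with probability p. Expected payoff against East: 4p + (-6)(1−p) = 10p − 6; against West: (-6)p + 3(1−p) = −9p + 3.
Setting these equal: 10p − 6 = −9p + 3 ⇒ 19p = 9 ⇒ p = 9/19, and the value is (10)·(9/19) − 6 = -24/19.
For the smuggler: with q = P(East), equating Port's and Border's payoffs gives 10q − 6 = −9q + 3 ⇒ q = 9/19.

-24/19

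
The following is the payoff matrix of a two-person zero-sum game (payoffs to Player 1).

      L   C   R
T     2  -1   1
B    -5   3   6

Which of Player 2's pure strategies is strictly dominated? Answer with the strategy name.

R

C holds Player 1's payoff strictly below R in every row: -1 < 1, 3 < 6.
So R is strictly dominated for Player 2.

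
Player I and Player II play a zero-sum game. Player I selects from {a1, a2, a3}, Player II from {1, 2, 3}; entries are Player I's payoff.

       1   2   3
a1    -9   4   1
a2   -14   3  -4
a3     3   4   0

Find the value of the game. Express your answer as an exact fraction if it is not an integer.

Row minima: a1 → -9, a2 → -14, a3 → 0; maximin = 0.
Column maxima: 1 → 3, 2 → 4, 3 → 1; minimax = 1.
0 ≠ 1, so there is no saddle point; optimal play is mixed.
a2 is strictly dominated by a1, so Player I never plays it.
2 is strictly dominated by 1 (it gives Player I strictly more in every row), so Player II never plays it.
On the remaining 2×2 (a1, a3 vs 1, 3):
Let Player I play a1 with probability p. Expected payoff against 1: (-9)p + 3(1−p) = −12p + 3; against 3: 1p + 0(1−p) = p.
Setting these equal: −12p + 3 = p ⇒ −13p = -3 ⇒ p = 3/13, and the value is (-12)·(3/13) + 3 = 3/13.
For Player II: with q = P(1), equating a1's and a3's payoffs gives −10q + 1 = 3q ⇒ q = 1/13.

3/13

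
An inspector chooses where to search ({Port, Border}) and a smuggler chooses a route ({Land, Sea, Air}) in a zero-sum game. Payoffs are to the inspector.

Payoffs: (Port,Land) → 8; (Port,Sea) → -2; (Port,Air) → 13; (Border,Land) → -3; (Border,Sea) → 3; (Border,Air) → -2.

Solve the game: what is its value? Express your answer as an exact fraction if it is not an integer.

9/8

Row minima: Port → -2, Border → -3; maximin = -2.
Column maxima: Land → 8, Sea → 3, Air → 13; minimax = 3.
-2 ≠ 3, so there is no saddle point; optimal play is mixed.
Air is strictly dominated by Land (it gives the inspector strictly more in every row), so the smuggler never plays it.
On the remaining 2×2 (Port, Border vs Land, Sea):
Let the inspector play Port with probability p. Expected payoff against Land: 8p + (-3)(1−p) = 11p − 3; against Sea: (-2)p + 3(1−p) = −5p + 3.
Setting these equal: 11p − 3 = −5p + 3 ⇒ 16p = 6 ⇒ p = 3/8, and the value is (11)·(3/8) − 3 = 9/8.
For the smuggler: with q = P(Land), equating Port's and Border's payoffs gives 10q − 2 = −6q + 3 ⇒ q = 5/16.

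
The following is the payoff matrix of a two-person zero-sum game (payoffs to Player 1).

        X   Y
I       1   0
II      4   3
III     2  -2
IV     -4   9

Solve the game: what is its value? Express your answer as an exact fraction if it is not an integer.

Row minima: I → 0, II → 3, III → -2, IV → -4; maximin = 3.
Column maxima: X → 4, Y → 9; minimax = 4.
3 ≠ 4, so there is no saddle point; optimal play is mixed.
I is strictly dominated by II, so Player 1 never plays it.
III is strictly dominated by II, so Player 1 never plays it.
On the remaining 2×2 (II, IV vs X, Y):
Let Player 1 play II with probability p. Expected payoff against X: 4p + (-4)(1−p) = 8p − 4; against Y: 3p + 9(1−p) = −6p + 9.
Setting these equal: 8p − 4 = −6p + 9 ⇒ 14p = 13 ⇒ p = 13/14, and the value is (8)·(13/14) − 4 = 24/7.
For Player 2: with q = P(X), equating II's and IV's payoffs gives q + 3 = −13q + 9 ⇒ q = 3/7.

24/7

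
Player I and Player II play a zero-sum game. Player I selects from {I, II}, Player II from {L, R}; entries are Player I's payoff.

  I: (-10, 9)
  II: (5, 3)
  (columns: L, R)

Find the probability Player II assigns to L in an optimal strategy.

2/7

Row minima: I → -10, II → 3; maximin = 3.
Column maxima: L → 5, R → 9; minimax = 5.
3 ≠ 5, so there is no saddle point; optimal play is mixed.
Let Player I play I with probability p. Expected payoff against L: (-10)p + 5(1−p) = −15p + 5; against R: 9p + 3(1−p) = 6p + 3.
Setting these equal: −15p + 5 = 6p + 3 ⇒ −21p = -2 ⇒ p = 2/21, and the value is (-15)·(2/21) + 5 = 25/7.
For Player II: with q = P(L), equating I's and II's payoffs gives −19q + 9 = 2q + 3 ⇒ q = 2/7.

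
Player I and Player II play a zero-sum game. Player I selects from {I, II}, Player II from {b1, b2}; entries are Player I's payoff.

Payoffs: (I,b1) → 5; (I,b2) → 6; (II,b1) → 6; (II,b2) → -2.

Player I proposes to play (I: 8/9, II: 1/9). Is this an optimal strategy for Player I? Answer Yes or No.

Yes

Against b1 this mix gives (8/9)·5 + (1/9)·6 = 46/9.
Against b2 this mix gives (8/9)·6 + (1/9)·(-2) = 46/9.
All of Player II's active replies (b1, b2) yield 46/9, and no column does worse for Player I. The mix makes Player II indifferent and guarantees 46/9, so it is optimal.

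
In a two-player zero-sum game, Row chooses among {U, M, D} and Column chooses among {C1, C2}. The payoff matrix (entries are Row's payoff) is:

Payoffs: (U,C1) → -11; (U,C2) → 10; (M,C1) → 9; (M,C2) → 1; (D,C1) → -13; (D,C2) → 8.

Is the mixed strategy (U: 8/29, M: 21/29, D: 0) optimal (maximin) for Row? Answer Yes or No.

Against C1 this mix gives (8/29)·(-11) + (21/29)·9 = 101/29.
Against C2 this mix gives (8/29)·10 + (21/29)·1 = 101/29.
All of Column's active replies (C1, C2) yield 101/29, and no column does worse for Row. The mix makes Column indifferent and guarantees 101/29, so it is optimal.

Yes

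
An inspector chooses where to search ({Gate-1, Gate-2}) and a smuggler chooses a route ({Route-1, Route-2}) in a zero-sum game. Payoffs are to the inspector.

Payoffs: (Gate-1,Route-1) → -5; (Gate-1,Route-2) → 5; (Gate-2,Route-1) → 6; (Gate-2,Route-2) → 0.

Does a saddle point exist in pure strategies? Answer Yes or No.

No

Row minima: Gate-1 → -5, Gate-2 → 0; maximin = 0.
Column maxima: Route-1 → 6, Route-2 → 5; minimax = 5.
0 ≠ 5, so no pure-strategy equilibrium exists.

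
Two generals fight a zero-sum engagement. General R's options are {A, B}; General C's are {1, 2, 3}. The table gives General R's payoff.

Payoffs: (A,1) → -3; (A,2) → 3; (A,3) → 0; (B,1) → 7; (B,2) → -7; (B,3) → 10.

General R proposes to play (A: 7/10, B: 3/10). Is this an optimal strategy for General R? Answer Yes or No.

Against 1 this mix gives (7/10)·(-3) + (3/10)·7 = 0.
Against 2 this mix gives (7/10)·3 + (3/10)·(-7) = 0.
Against 3 this mix gives (7/10)·0 + (3/10)·10 = 3.
All of General C's active replies (1, 2) yield 0, and no column does worse for General R. The mix makes General C indifferent and guarantees 0, so it is optimal.

Yes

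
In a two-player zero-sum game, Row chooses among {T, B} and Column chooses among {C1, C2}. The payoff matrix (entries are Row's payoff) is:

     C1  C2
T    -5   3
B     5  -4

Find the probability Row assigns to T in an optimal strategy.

9/17

Row minima: T → -5, B → -4; maximin = -4.
Column maxima: C1 → 5, C2 → 3; minimax = 3.
-4 ≠ 3, so there is no saddle point; optimal play is mixed.
Let Row play T with probability p. Expected payoff against C1: (-5)p + 5(1−p) = −10p + 5; against C2: 3p + (-4)(1−p) = 7p − 4.
Setting these equal: −10p + 5 = 7p − 4 ⇒ −17p = -9 ⇒ p = 9/17, and the value is (-10)·(9/17) + 5 = -5/17.
For Column: with q = P(C1), equating T's and B's payoffs gives −8q + 3 = 9q − 4 ⇒ q = 7/17.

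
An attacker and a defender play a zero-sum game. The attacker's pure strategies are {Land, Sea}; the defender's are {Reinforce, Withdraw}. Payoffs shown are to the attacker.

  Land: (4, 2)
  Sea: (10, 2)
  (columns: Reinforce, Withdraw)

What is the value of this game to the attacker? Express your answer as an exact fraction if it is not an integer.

2

Row minima: Land → 2, Sea → 2; maximin = 2.
Column maxima: Reinforce → 10, Withdraw → 2; minimax = 2.
Since maximin = minimax = 2, there is a saddle point and the value is 2.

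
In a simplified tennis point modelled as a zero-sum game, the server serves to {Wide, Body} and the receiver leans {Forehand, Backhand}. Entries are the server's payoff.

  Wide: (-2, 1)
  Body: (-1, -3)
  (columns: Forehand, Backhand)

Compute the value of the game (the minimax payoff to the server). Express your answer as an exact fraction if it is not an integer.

-7/5

Row minima: Wide → -2, Body → -3; maximin = -2.
Column maxima: Forehand → -1, Backhand → 1; minimax = -1.
-2 ≠ -1, so there is no saddle point; optimal play is mixed.
Let the server play Wide with probability p. Expected payoff against Forehand: (-2)p + (-1)(1−p) = −p − 1; against Backhand: 1p + (-3)(1−p) = 4p − 3.
Setting these equal: −p − 1 = 4p − 3 ⇒ −5p = -2 ⇒ p = 2/5, and the value is (-1)·(2/5) − 1 = -7/5.
For the receiver: with q = P(Forehand), equating Wide's and Body's payoffs gives −3q + 1 = 2q − 3 ⇒ q = 4/5.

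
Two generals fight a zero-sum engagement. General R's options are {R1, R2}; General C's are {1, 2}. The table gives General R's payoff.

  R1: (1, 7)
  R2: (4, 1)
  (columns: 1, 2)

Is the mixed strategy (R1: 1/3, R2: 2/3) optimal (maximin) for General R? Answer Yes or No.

Against 1 this mix gives (1/3)·1 + (2/3)·4 = 3.
Against 2 this mix gives (1/3)·7 + (2/3)·1 = 3.
All of General C's active replies (1, 2) yield 3, and no column does worse for General R. The mix makes General C indifferent and guarantees 3, so it is optimal.

Yes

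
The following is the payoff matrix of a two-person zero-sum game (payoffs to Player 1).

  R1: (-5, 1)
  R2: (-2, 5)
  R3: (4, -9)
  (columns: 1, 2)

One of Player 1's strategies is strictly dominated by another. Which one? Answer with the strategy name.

R1

R2 gives a strictly higher payoff than R1 against every column: -2 > -5, 5 > 1.
So R1 is strictly dominated and Player 1 never plays it.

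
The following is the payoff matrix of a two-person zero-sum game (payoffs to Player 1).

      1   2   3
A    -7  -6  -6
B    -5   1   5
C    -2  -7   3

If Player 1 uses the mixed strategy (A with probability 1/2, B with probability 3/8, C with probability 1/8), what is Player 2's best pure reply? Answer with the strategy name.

If Player 2 plays 1, Player 1's expected payoff is (1/2)·(-7) + (3/8)·(-5) + (1/8)·(-2) = -45/8.
If Player 2 plays 2, Player 1's expected payoff is (1/2)·(-6) + (3/8)·1 + (1/8)·(-7) = -7/2.
If Player 2 plays 3, Player 1's expected payoff is (1/2)·(-6) + (3/8)·5 + (1/8)·3 = -3/4.
Player 2 minimizes Player 1's payoff; the smallest is -45/8, so the best response is 1.

1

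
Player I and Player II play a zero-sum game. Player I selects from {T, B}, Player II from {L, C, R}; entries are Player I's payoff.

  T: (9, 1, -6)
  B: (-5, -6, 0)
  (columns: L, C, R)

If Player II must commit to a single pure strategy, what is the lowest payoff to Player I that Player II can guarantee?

0

Column maxima: L → 9, C → 1, R → 0.
The smallest of these is 0.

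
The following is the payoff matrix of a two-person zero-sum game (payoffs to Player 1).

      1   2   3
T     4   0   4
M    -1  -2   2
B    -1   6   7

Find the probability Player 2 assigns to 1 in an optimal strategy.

Row minima: T → 0, M → -2, B → -1; maximin = 0.
Column maxima: 1 → 4, 2 → 6, 3 → 7; minimax = 4.
0 ≠ 4, so there is no saddle point; optimal play is mixed.
M is strictly dominated by T, so Player 1 never plays it.
3 is strictly dominated by 2 (it gives Player 1 strictly more in every row), so Player 2 never plays it.
On the remaining 2×2 (T, B vs 1, 2):
Let Player 1 play T with probability p. Expected payoff against 1: 4p + (-1)(1−p) = 5p − 1; against 2: 0p + 6(1−p) = −6p + 6.
Setting these equal: 5p − 1 = −6p + 6 ⇒ 11p = 7 ⇒ p = 7/11, and the value is (5)·(7/11) − 1 = 24/11.
For Player 2: with q = P(1), equating T's and B's payoffs gives 4q = −7q + 6 ⇒ q = 6/11.

6/11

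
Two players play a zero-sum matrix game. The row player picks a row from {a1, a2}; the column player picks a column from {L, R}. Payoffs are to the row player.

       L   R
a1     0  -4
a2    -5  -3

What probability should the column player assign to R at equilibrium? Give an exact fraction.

5/6

Row minima: a1 → -4, a2 → -5; maximin = -4.
Column maxima: L → 0, R → -3; minimax = -3.
-4 ≠ -3, so there is no saddle point; optimal play is mixed.
Let the row player play a1 with probability p. Expected payoff against L: 0p + (-5)(1−p) = 5p − 5; against R: (-4)p + (-3)(1−p) = −p − 3.
Setting these equal: 5p − 5 = −p − 3 ⇒ 6p = 2 ⇒ p = 1/3, and the value is (5)·(1/3) − 5 = -10/3.
For the column player: with q = P(L), equating a1's and a2's payoffs gives 4q − 4 = −2q − 3 ⇒ q = 1/6.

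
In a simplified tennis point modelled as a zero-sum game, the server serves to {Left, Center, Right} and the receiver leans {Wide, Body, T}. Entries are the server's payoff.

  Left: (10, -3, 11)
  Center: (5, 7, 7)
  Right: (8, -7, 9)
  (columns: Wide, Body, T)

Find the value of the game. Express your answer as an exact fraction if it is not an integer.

17/3

Row minima: Left → -3, Center → 5, Right → -7; maximin = 5.
Column maxima: Wide → 10, Body → 7, T → 11; minimax = 7.
5 ≠ 7, so there is no saddle point; optimal play is mixed.
Right is strictly dominated by Left, so the server never plays it.
T is strictly dominated by Wide (it gives the server strictly more in every row), so the receiver never plays it.
On the remaining 2×2 (Left, Center vs Wide, Body):
Let the server play Left with probability p. Expected payoff against Wide: 10p + 5(1−p) = 5p + 5; against Body: (-3)p + 7(1−p) = −10p + 7.
Setting these equal: 5p + 5 = −10p + 7 ⇒ 15p = 2 ⇒ p = 2/15, and the value is (5)·(2/15) + 5 = 17/3.
For the receiver: with q = P(Wide), equating Left's and Center's payoffs gives 13q − 3 = −2q + 7 ⇒ q = 2/3.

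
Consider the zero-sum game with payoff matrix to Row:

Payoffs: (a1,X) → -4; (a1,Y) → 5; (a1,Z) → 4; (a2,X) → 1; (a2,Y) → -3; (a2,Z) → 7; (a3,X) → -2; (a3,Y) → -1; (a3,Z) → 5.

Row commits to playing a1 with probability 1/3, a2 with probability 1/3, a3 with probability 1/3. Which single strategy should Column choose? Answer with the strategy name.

If Column plays X, Row's expected payoff is (1/3)·(-4) + (1/3)·1 + (1/3)·(-2) = -5/3.
If Column plays Y, Row's expected payoff is (1/3)·5 + (1/3)·(-3) + (1/3)·(-1) = 1/3.
If Column plays Z, Row's expected payoff is (1/3)·4 + (1/3)·7 + (1/3)·5 = 16/3.
Column minimizes Row's payoff; the smallest is -5/3, so the best response is X.

X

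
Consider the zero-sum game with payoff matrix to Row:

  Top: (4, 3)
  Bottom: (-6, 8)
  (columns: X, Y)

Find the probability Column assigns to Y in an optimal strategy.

Row minima: Top → 3, Bottom → -6; maximin = 3.
Column maxima: X → 4, Y → 8; minimax = 4.
3 ≠ 4, so there is no saddle point; optimal play is mixed.
Let Row play Top with probability p. Expected payoff against X: 4p + (-6)(1−p) = 10p − 6; against Y: 3p + 8(1−p) = −5p + 8.
Setting these equal: 10p − 6 = −5p + 8 ⇒ 15p = 14 ⇒ p = 14/15, and the value is (10)·(14/15) − 6 = 10/3.
For Column: with q = P(X), equating Top's and Bottom's payoffs gives q + 3 = −14q + 8 ⇒ q = 1/3.

2/3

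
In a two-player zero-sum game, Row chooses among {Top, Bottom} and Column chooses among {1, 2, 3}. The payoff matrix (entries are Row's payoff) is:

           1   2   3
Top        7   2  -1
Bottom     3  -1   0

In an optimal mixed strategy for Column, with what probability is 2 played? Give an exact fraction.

Row minima: Top → -1, Bottom → -1; maximin = -1.
Column maxima: 1 → 7, 2 → 2, 3 → 0; minimax = 0.
-1 ≠ 0, so there is no saddle point; optimal play is mixed.
1 is strictly dominated by 2 (it gives Row strictly more in every row), so Column never plays it.
On the remaining 2×2 (Top, Bottom vs 2, 3):
Let Row play Top with probability p. Expected payoff against 2: 2p + (-1)(1−p) = 3p − 1; against 3: (-1)p + 0(1−p) = −p.
Setting these equal: 3p − 1 = −p ⇒ 4p = 1 ⇒ p = 1/4, and the value is (3)·(1/4) − 1 = -1/4.
For Column: with q = P(2), equating Top's and Bottom's payoffs gives 3q − 1 = −q ⇒ q = 1/4.

1/4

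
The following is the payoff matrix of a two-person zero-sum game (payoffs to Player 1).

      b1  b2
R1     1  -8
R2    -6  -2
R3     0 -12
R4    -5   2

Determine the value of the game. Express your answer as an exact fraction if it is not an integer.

-19/8

Row minima: R1 → -8, R2 → -6, R3 → -12, R4 → -5; maximin = -5.
Column maxima: b1 → 1, b2 → 2; minimax = 1.
-5 ≠ 1, so there is no saddle point; optimal play is mixed.
R2 is strictly dominated by R4, so Player 1 never plays it.
R3 is strictly dominated by R1, so Player 1 never plays it.
On the remaining 2×2 (R1, R4 vs b1, b2):
Let Player 1 play R1 with probability p. Expected payoff against b1: 1p + (-5)(1−p) = 6p − 5; against b2: (-8)p + 2(1−p) = −10p + 2.
Setting these equal: 6p − 5 = −10p + 2 ⇒ 16p = 7 ⇒ p = 7/16, and the value is (6)·(7/16) − 5 = -19/8.
For Player 2: with q = P(b1), equating R1's and R4's payoffs gives 9q − 8 = −7q + 2 ⇒ q = 5/8.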